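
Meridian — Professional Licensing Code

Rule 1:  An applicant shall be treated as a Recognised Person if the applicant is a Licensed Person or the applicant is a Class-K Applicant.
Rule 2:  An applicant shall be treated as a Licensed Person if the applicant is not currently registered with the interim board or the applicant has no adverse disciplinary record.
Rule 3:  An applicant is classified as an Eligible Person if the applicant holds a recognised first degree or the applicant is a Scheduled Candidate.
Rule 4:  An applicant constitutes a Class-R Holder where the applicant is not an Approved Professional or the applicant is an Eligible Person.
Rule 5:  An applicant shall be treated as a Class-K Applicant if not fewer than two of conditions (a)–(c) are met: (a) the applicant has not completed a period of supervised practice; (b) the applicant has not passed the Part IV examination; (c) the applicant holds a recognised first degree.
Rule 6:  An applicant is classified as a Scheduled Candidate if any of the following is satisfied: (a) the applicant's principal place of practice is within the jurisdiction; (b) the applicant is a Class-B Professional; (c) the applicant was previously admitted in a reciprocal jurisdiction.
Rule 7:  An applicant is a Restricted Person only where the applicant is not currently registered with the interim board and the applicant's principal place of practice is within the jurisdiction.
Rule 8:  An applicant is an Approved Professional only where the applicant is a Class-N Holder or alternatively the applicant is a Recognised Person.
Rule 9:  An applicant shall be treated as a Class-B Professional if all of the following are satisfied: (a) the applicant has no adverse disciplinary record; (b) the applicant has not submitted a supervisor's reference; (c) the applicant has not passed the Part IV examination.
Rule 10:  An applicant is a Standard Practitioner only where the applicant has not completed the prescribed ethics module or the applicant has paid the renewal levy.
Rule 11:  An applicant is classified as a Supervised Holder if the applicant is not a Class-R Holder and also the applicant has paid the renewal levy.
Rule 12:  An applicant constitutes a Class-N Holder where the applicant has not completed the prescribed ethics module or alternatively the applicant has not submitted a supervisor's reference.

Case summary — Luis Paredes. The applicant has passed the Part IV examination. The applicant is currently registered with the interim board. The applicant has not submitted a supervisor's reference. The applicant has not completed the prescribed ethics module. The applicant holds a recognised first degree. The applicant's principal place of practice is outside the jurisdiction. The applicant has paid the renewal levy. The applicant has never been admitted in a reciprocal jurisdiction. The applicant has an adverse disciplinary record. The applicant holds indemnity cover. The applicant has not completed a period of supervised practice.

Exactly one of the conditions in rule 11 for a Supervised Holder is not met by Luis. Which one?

Under rule 12: the applicant has not completed the prescribed ethics module? yes; or the applicant has not submitted a supervisor's reference? yes. So the applicant is a Class-N Holder.
Under rule 2: the applicant is not currently registered with the interim board? no; or the applicant has no adverse disciplinary record? no. So the applicant is not a Licensed Person.
Under rule 5: the applicant has not completed a period of supervised practice? yes; the applicant has not passed the Part IV examination? no; the applicant holds a recognised first degree? yes — 2 of 3 hold (need ≥2) → satisfied.
Under rule 1: Licensed Person (rule 2)? no; or Class-K Applicant (rule 5)? yes. So the applicant is a Recognised Person.
Under rule 8: Class-N Holder (rule 12)? yes; or Recognised Person (rule 1)? yes. So the applicant is an Approved Professional.
Under rule 9: the applicant has no adverse disciplinary record? no; and the applicant has not submitted a supervisor's reference? yes; and the applicant has not passed the Part IV examination? no. So the applicant is not a Class-B Professional.
Under rule 6: the applicant's principal place of practice is within the jurisdiction? no; or Class-B Professional (rule 9)? no; or the applicant was previously admitted in a reciprocal jurisdiction? no. So the applicant is not a Scheduled Candidate.
Under rule 3: the applicant holds a recognised first degree? yes; or Scheduled Candidate (rule 6)? no. So the applicant is an Eligible Person.
Under rule 4: not an Approved Professional (rule 8)? no; or Eligible Person (rule 3)? yes. So the applicant is a Class-R Holder.
Under rule 11: not a Class-R Holder (rule 4)? no; and the applicant has paid the renewal levy? yes. So the applicant is not a Supervised Holder.

Class-R Holder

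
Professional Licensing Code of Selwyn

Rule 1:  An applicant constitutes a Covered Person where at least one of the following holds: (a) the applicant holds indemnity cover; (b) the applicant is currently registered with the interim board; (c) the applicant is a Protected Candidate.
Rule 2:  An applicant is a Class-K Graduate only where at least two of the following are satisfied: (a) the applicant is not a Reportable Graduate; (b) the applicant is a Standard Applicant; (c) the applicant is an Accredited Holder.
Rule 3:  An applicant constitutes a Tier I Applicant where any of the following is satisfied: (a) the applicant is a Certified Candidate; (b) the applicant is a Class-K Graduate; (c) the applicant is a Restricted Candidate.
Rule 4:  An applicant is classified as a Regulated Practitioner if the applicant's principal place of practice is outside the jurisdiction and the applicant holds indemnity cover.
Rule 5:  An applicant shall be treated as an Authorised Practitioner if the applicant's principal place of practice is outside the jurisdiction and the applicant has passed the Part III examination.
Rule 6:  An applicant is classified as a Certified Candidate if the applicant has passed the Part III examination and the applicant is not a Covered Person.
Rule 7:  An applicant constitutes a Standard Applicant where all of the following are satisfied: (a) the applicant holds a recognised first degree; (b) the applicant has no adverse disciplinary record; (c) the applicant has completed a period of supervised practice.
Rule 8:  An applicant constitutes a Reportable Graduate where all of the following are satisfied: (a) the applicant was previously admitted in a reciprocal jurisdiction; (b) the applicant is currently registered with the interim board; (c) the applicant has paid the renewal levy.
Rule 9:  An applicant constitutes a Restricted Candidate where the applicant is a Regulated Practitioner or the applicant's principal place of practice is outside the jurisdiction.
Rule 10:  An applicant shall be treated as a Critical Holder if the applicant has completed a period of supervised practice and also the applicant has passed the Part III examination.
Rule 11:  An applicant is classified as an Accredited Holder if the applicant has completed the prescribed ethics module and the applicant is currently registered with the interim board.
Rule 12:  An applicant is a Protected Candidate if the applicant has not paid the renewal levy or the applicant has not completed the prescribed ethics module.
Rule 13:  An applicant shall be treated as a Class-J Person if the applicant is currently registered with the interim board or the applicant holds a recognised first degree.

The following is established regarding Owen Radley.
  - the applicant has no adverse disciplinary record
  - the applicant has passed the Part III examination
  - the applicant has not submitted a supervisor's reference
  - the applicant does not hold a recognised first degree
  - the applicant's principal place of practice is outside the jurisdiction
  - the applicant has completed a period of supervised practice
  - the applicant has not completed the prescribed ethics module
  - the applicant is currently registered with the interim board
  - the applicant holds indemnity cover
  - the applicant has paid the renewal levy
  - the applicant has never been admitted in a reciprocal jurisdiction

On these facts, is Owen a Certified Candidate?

rule 12 — Protected Candidate: [the applicant has not paid the renewal levy? no] OR [the applicant has not completed the prescribed ethics module? yes] → satisfied.
rule 1 — Covered Person: [the applicant holds indemnity cover? yes] OR [the applicant is currently registered with the interim board? yes] OR [Protected Candidate (rule 12)? yes] → satisfied.
rule 6 — Certified Candidate: [the applicant has passed the Part III examination? yes] AND [not a Covered Person (rule 1)? no] → not satisfied.

No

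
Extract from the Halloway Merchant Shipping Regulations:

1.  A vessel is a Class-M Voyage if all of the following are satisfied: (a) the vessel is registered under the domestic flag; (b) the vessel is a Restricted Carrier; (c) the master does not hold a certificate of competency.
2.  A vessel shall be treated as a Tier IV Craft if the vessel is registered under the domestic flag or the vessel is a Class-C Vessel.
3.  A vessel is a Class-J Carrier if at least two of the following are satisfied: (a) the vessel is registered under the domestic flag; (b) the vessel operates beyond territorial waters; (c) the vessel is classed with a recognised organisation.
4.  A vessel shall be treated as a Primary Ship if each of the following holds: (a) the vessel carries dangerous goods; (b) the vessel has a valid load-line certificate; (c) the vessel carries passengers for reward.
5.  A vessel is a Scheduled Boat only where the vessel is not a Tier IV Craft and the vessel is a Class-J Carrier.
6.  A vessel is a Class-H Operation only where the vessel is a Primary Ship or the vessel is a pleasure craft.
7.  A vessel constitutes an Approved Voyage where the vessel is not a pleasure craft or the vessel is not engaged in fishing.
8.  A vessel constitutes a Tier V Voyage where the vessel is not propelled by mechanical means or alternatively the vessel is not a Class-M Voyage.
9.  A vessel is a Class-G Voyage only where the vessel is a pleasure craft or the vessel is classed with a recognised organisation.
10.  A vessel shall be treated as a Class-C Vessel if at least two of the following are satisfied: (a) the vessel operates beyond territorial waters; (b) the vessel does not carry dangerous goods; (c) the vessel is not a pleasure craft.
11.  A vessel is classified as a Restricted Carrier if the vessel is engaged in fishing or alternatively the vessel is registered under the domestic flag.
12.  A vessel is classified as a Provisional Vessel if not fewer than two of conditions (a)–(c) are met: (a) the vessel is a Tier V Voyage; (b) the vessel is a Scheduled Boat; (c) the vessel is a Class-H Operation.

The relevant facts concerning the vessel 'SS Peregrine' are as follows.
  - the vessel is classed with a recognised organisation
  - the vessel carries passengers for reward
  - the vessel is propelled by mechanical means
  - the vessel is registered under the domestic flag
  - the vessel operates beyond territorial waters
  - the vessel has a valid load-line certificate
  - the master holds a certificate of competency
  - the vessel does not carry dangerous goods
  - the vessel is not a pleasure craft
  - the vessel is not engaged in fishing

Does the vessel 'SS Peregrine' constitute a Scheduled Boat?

No

Under paragraph 10: the vessel operates beyond territorial waters? yes; the vessel does not carry dangerous goods? yes; the vessel is not a pleasure craft? yes — 3 of 3 hold (need ≥2) → satisfied.
Under paragraph 2: the vessel is registered under the domestic flag? yes; or Class-C Vessel (paragraph 10)? yes. So the vessel is a Tier IV Craft.
Under paragraph 3: the vessel is registered under the domestic flag? yes; the vessel operates beyond territorial waters? yes; the vessel is classed with a recognised organisation? yes — 3 of 3 hold (need ≥2) → satisfied.
Under paragraph 5: not a Tier IV Craft (paragraph 2)? no; and Class-J Carrier (paragraph 3)? yes. So the vessel is not a Scheduled Boat.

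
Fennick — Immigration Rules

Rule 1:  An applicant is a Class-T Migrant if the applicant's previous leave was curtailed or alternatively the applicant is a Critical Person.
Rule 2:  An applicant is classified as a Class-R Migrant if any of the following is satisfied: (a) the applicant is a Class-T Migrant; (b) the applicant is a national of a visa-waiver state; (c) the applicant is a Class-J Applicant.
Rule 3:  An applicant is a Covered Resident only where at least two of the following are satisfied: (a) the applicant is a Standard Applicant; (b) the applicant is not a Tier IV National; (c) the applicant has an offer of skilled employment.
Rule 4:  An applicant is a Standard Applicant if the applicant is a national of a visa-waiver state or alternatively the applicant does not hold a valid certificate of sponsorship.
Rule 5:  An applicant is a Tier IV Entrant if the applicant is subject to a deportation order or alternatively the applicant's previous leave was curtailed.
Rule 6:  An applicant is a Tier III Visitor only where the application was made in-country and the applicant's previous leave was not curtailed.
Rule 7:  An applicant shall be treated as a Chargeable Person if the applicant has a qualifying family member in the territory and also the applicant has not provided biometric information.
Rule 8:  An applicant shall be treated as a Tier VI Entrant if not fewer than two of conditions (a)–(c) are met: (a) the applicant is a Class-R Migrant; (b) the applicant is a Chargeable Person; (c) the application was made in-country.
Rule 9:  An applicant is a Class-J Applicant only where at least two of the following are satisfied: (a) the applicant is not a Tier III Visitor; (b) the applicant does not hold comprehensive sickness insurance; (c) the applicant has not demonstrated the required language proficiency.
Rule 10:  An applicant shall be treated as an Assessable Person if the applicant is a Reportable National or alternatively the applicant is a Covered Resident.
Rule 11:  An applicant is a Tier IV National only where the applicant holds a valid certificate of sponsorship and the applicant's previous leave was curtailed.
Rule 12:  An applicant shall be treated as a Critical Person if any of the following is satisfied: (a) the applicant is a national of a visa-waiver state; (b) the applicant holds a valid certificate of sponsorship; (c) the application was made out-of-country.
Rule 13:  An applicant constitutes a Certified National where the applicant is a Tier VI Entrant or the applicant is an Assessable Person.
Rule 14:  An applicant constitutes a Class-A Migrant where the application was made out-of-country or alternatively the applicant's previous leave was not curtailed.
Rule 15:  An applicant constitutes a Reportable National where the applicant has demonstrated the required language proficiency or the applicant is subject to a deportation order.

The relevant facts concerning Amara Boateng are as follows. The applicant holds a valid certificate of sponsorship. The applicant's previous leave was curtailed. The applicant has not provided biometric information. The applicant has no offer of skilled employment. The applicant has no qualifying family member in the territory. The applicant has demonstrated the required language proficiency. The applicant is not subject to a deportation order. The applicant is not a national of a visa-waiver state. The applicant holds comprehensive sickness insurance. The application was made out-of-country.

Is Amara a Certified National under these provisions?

rule 12 — Critical Person: [the applicant is a national of a visa-waiver state? no] OR [the applicant holds a valid certificate of sponsorship? yes] OR [the application was made out-of-country? yes] → satisfied.
rule 1 — Class-T Migrant: [the applicant's previous leave was curtailed? yes] OR [Critical Person (rule 12)? yes] → satisfied.
rule 6 — Tier III Visitor: [the application was made in-country? no] AND [the applicant's previous leave was not curtailed? no] → not satisfied.
rule 9 — Class-J Applicant: not a Tier III Visitor (rule 6)? yes; the applicant does not hold comprehensive sickness insurance? no; the applicant has not demonstrated the required language proficiency? no — 1 of 3 hold (need ≥2) → not satisfied.
rule 2 — Class-R Migrant: [Class-T Migrant (rule 1)? yes] OR [the applicant is a national of a visa-waiver state? no] OR [Class-J Applicant (rule 9)? no] → satisfied.
rule 7 — Chargeable Person: [the applicant has a qualifying family member in the territory? no] AND [the applicant has not provided biometric information? yes] → not satisfied.
rule 8 — Tier VI Entrant: Class-R Migrant (rule 2)? yes; Chargeable Person (rule 7)? no; the application was made in-country? no — 1 of 3 hold (need ≥2) → not satisfied.
rule 15 — Reportable National: [the applicant has demonstrated the required language proficiency? yes] OR [the applicant is subject to a deportation order? no] → satisfied.
rule 4 — Standard Applicant: [the applicant is a national of a visa-waiver state? no] OR [the applicant does not hold a valid certificate of sponsorship? no] → not satisfied.
rule 11 — Tier IV National: [the applicant holds a valid certificate of sponsorship? yes] AND [the applicant's previous leave was curtailed? yes] → satisfied.
rule 3 — Covered Resident: Standard Applicant (rule 4)? no; not a Tier IV National (rule 11)? no; the applicant has an offer of skilled employment? no — 0 of 3 hold (need ≥2) → not satisfied.
rule 10 — Assessable Person: [Reportable National (rule 15)? yes] OR [Covered Resident (rule 3)? no] → satisfied.
rule 13 — Certified National: [Tier VI Entrant (rule 8)? no] OR [Assessable Person (rule 10)? yes] → satisfied.

Yes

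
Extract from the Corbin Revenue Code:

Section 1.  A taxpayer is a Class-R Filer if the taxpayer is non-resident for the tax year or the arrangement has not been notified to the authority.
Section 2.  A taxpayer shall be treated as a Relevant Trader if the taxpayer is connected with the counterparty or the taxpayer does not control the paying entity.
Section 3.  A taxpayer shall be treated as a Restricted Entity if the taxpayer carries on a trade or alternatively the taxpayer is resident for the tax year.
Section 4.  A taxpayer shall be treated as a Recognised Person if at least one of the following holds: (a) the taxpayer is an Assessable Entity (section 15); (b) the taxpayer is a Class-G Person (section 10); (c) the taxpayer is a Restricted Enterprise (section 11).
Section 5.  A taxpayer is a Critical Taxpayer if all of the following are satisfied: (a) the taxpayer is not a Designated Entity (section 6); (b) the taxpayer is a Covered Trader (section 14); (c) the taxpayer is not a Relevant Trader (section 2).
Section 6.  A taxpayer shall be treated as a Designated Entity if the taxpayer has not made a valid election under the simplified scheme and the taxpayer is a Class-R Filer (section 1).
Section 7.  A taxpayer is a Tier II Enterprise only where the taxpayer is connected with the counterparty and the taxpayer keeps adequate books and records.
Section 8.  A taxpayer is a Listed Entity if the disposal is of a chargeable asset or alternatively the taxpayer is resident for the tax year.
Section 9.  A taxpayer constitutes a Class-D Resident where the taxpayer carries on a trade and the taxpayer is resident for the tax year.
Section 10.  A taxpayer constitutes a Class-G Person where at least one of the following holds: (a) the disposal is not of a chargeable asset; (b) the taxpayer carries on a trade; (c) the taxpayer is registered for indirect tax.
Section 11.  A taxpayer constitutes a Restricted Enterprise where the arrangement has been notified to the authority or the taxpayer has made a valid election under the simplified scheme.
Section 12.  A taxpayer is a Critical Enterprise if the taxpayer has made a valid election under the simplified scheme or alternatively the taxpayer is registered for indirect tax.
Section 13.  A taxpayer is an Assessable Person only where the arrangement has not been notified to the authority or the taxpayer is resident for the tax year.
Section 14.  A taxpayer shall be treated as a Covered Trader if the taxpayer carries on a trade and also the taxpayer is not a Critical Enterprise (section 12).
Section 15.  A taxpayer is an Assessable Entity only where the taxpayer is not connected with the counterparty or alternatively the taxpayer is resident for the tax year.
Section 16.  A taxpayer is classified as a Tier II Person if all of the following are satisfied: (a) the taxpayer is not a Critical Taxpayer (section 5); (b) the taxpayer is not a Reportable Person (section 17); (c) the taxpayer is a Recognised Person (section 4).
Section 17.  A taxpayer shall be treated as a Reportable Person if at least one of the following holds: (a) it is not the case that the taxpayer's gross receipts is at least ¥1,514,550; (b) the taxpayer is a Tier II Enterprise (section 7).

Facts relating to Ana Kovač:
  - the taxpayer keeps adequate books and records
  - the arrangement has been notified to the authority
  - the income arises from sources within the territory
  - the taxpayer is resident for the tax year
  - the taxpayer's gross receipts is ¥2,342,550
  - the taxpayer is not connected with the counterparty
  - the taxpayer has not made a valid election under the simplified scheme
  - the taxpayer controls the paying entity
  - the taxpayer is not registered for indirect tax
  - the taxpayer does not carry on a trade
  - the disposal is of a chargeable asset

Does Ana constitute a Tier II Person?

Yes

section 1 — Class-R Filer: [the taxpayer is non-resident for the tax year? no] OR [the arrangement has not been notified to the authority? no] → not satisfied.
section 6 — Designated Entity: [the taxpayer has not made a valid election under the simplified scheme? yes] AND [Class-R Filer (section 1)? no] → not satisfied.
section 12 — Critical Enterprise: [the taxpayer has made a valid election under the simplified scheme? no] OR [the taxpayer is registered for indirect tax? no] → not satisfied.
section 14 — Covered Trader: [the taxpayer carries on a trade? no] AND [not a Critical Enterprise (section 12)? yes] → not satisfied.
section 2 — Relevant Trader: [the taxpayer is connected with the counterparty? no] OR [the taxpayer does not control the paying entity? no] → not satisfied.
section 5 — Critical Taxpayer: [not a Designated Entity (section 6)? yes] AND [Covered Trader (section 14)? no] AND [not a Relevant Trader (section 2)? yes] → not satisfied.
section 7 — Tier II Enterprise: [the taxpayer is connected with the counterparty? no] AND [the taxpayer keeps adequate books and records? yes] → not satisfied.
section 17 — Reportable Person: [taxpayer's gross receipts: ¥2,342,550 ≥ ¥1,514,550? yes, so negated condition no] OR [Tier II Enterprise (section 7)? no] → not satisfied.
section 15 — Assessable Entity: [the taxpayer is not connected with the counterparty? yes] OR [the taxpayer is resident for the tax year? yes] → satisfied.
section 10 — Class-G Person: [the disposal is not of a chargeable asset? no] OR [the taxpayer carries on a trade? no] OR [the taxpayer is registered for indirect tax? no] → not satisfied.
section 11 — Restricted Enterprise: [the arrangement has been notified to the authority? yes] OR [the taxpayer has made a valid election under the simplified scheme? no] → satisfied.
section 4 — Recognised Person: [Assessable Entity (section 15)? yes] OR [Class-G Person (section 10)? no] OR [Restricted Enterprise (section 11)? yes] → satisfied.
section 16 — Tier II Person: [not a Critical Taxpayer (section 5)? yes] AND [not a Reportable Person (section 17)? yes] AND [Recognised Person (section 4)? yes] → satisfied.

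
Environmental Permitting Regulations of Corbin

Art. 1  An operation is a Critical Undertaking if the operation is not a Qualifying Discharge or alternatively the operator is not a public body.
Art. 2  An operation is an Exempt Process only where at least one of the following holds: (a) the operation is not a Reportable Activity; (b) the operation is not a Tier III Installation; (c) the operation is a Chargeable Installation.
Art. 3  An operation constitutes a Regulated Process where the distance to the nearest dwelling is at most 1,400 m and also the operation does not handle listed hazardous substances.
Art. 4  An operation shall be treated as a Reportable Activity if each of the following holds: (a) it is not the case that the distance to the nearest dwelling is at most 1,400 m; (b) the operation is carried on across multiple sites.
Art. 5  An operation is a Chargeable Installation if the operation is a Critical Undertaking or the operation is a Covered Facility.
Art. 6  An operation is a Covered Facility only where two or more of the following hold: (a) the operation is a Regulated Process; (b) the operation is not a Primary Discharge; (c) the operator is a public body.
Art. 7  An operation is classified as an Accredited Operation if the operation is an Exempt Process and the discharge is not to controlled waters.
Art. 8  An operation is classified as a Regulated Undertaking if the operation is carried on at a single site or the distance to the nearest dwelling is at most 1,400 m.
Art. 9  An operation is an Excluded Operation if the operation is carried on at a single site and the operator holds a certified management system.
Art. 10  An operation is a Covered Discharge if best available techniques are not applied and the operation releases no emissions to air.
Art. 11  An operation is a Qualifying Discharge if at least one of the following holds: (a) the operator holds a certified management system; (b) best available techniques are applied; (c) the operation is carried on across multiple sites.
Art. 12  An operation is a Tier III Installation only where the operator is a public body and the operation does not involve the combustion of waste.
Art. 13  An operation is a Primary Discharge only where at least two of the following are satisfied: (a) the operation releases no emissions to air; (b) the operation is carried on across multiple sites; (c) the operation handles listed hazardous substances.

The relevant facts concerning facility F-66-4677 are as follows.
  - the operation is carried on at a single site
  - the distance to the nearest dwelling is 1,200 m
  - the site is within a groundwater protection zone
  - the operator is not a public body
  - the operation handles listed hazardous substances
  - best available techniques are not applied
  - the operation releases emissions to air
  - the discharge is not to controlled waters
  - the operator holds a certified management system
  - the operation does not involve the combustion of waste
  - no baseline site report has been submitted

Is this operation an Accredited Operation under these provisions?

Yes

article 4 — Reportable Activity: [distance to the nearest dwelling: 1,200 m ≤ 1,400 m? yes, so negated condition no] AND [the operation is carried on across multiple sites? no] → not satisfied.
article 12 — Tier III Installation: [the operator is a public body? no] AND [the operation does not involve the combustion of waste? yes] → not satisfied.
article 11 — Qualifying Discharge: [the operator holds a certified management system? yes] OR [best available techniques are applied? no] OR [the operation is carried on across multiple sites? no] → satisfied.
article 1 — Critical Undertaking: [not a Qualifying Discharge (article 11)? no] OR [the operator is not a public body? yes] → satisfied.
article 3 — Regulated Process: [distance to the nearest dwelling: 1,200 m ≤ 1,400 m? yes] AND [the operation does not handle listed hazardous substances? no] → not satisfied.
article 13 — Primary Discharge: the operation releases no emissions to air? no; the operation is carried on across multiple sites? no; the operation handles listed hazardous substances? yes — 1 of 3 hold (need ≥2) → not satisfied.
article 6 — Covered Facility: Regulated Process (article 3)? no; not a Primary Discharge (article 13)? yes; the operator is a public body? no — 1 of 3 hold (need ≥2) → not satisfied.
article 5 — Chargeable Installation: [Critical Undertaking (article 1)? yes] OR [Covered Facility (article 6)? no] → satisfied.
article 2 — Exempt Process: [not a Reportable Activity (article 4)? yes] OR [not a Tier III Installation (article 12)? yes] OR [Chargeable Installation (article 5)? yes] → satisfied.
article 7 — Accredited Operation: [Exempt Process (article 2)? yes] AND [the discharge is not to controlled waters? yes] → satisfied.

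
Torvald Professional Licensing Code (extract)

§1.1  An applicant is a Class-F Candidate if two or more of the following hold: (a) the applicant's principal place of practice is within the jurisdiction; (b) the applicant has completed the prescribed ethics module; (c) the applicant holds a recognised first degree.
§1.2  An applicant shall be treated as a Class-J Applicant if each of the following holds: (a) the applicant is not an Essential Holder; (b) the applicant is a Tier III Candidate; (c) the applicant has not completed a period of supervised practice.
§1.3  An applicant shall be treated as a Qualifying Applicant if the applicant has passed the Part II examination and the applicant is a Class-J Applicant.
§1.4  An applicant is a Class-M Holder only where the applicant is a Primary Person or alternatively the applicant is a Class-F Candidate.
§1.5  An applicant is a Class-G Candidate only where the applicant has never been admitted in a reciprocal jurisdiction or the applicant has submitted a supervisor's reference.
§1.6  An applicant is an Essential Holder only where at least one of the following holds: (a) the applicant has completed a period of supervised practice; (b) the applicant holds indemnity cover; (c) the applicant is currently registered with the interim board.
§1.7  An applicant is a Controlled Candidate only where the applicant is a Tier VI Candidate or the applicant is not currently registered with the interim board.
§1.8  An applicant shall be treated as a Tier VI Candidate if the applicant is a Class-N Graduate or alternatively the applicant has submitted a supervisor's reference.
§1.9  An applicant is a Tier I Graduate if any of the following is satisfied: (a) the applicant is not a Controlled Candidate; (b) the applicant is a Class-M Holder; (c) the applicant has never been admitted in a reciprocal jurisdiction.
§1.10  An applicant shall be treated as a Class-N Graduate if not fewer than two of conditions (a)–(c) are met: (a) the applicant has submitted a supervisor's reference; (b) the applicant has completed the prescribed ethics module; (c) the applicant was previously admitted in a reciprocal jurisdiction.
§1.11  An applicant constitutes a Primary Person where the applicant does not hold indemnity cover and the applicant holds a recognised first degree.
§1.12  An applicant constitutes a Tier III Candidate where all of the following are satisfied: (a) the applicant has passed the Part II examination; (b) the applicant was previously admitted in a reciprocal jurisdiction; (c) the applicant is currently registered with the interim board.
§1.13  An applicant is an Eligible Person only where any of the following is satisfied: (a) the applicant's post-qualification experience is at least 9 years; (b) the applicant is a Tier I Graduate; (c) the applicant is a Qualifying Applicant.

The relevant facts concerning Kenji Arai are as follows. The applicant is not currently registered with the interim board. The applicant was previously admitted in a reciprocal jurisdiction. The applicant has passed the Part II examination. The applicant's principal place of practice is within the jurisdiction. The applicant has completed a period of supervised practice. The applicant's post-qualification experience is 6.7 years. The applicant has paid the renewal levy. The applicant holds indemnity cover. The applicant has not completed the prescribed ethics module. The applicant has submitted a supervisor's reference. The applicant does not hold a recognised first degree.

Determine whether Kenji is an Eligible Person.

No

§1.10 — Class-N Graduate: the applicant has submitted a supervisor's reference? yes; the applicant has completed the prescribed ethics module? no; the applicant was previously admitted in a reciprocal jurisdiction? yes — 2 of 3 hold (need ≥2) → satisfied.
§1.8 — Tier VI Candidate: [Class-N Graduate (§1.10)? yes] OR [the applicant has submitted a supervisor's reference? yes] → satisfied.
§1.7 — Controlled Candidate: [Tier VI Candidate (§1.8)? yes] OR [the applicant is not currently registered with the interim board? yes] → satisfied.
§1.11 — Primary Person: [the applicant does not hold indemnity cover? no] AND [the applicant holds a recognised first degree? no] → not satisfied.
§1.1 — Class-F Candidate: the applicant's principal place of practice is within the jurisdiction? yes; the applicant has completed the prescribed ethics module? no; the applicant holds a recognised first degree? no — 1 of 3 hold (need ≥2) → not satisfied.
§1.4 — Class-M Holder: [Primary Person (§1.11)? no] OR [Class-F Candidate (§1.1)? no] → not satisfied.
§1.9 — Tier I Graduate: [not a Controlled Candidate (§1.7)? no] OR [Class-M Holder (§1.4)? no] OR [the applicant has never been admitted in a reciprocal jurisdiction? no] → not satisfied.
§1.6 — Essential Holder: [the applicant has completed a period of supervised practice? yes] OR [the applicant holds indemnity cover? yes] OR [the applicant is currently registered with the interim board? no] → satisfied.
§1.12 — Tier III Candidate: [the applicant has passed the Part II examination? yes] AND [the applicant was previously admitted in a reciprocal jurisdiction? yes] AND [the applicant is currently registered with the interim board? no] → not satisfied.
§1.2 — Class-J Applicant: [not an Essential Holder (§1.6)? no] AND [Tier III Candidate (§1.12)? no] AND [the applicant has not completed a period of supervised practice? no] → not satisfied.
§1.3 — Qualifying Applicant: [the applicant has passed the Part II examination? yes] AND [Class-J Applicant (§1.2)? no] → not satisfied.
§1.13 — Eligible Person: [applicant's post-qualification experience: 6.7 years ≥ 9 years? no] OR [Tier I Graduate (§1.9)? no] OR [Qualifying Applicant (§1.3)? no] → not satisfied.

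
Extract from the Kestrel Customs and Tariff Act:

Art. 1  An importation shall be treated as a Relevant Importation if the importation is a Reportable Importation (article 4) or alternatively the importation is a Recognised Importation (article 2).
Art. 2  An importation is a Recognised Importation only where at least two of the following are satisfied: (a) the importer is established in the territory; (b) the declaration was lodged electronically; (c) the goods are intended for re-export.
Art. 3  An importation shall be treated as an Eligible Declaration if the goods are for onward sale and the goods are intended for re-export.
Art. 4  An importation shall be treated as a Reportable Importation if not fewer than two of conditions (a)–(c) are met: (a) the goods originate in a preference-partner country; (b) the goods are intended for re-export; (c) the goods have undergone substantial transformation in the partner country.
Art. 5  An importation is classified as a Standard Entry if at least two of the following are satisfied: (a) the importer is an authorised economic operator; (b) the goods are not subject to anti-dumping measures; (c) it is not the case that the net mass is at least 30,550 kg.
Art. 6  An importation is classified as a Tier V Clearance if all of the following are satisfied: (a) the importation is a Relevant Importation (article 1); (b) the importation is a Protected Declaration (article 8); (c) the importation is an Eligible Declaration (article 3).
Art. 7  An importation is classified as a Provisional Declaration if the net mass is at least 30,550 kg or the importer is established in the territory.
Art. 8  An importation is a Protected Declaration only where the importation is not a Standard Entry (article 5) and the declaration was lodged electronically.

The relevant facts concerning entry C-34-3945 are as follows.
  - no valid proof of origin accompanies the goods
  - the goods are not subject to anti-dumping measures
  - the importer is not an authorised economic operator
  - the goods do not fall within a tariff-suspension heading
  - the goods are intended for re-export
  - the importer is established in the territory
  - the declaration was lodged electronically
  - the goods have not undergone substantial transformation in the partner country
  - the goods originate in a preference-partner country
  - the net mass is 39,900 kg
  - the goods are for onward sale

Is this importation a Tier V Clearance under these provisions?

Yes

article 4 — Reportable Importation: the goods originate in a preference-partner country? yes; the goods are intended for re-export? yes; the goods have undergone substantial transformation in the partner country? no — 2 of 3 hold (need ≥2) → satisfied.
article 2 — Recognised Importation: the importer is established in the territory? yes; the declaration was lodged electronically? yes; the goods are intended for re-export? yes — 3 of 3 hold (need ≥2) → satisfied.
article 1 — Relevant Importation: [Reportable Importation (article 4)? yes] OR [Recognised Importation (article 2)? yes] → satisfied.
article 5 — Standard Entry: the importer is an authorised economic operator? no; the goods are not subject to anti-dumping measures? yes; net mass: 39,900 kg ≥ 30,550 kg? yes, so negated condition no — 1 of 3 hold (need ≥2) → not satisfied.
article 8 — Protected Declaration: [not a Standard Entry (article 5)? yes] AND [the declaration was lodged electronically? yes] → satisfied.
article 3 — Eligible Declaration: [the goods are for onward sale? yes] AND [the goods are intended for re-export? yes] → satisfied.
article 6 — Tier V Clearance: [Relevant Importation (article 1)? yes] AND [Protected Declaration (article 8)? yes] AND [Eligible Declaration (article 3)? yes] → satisfied.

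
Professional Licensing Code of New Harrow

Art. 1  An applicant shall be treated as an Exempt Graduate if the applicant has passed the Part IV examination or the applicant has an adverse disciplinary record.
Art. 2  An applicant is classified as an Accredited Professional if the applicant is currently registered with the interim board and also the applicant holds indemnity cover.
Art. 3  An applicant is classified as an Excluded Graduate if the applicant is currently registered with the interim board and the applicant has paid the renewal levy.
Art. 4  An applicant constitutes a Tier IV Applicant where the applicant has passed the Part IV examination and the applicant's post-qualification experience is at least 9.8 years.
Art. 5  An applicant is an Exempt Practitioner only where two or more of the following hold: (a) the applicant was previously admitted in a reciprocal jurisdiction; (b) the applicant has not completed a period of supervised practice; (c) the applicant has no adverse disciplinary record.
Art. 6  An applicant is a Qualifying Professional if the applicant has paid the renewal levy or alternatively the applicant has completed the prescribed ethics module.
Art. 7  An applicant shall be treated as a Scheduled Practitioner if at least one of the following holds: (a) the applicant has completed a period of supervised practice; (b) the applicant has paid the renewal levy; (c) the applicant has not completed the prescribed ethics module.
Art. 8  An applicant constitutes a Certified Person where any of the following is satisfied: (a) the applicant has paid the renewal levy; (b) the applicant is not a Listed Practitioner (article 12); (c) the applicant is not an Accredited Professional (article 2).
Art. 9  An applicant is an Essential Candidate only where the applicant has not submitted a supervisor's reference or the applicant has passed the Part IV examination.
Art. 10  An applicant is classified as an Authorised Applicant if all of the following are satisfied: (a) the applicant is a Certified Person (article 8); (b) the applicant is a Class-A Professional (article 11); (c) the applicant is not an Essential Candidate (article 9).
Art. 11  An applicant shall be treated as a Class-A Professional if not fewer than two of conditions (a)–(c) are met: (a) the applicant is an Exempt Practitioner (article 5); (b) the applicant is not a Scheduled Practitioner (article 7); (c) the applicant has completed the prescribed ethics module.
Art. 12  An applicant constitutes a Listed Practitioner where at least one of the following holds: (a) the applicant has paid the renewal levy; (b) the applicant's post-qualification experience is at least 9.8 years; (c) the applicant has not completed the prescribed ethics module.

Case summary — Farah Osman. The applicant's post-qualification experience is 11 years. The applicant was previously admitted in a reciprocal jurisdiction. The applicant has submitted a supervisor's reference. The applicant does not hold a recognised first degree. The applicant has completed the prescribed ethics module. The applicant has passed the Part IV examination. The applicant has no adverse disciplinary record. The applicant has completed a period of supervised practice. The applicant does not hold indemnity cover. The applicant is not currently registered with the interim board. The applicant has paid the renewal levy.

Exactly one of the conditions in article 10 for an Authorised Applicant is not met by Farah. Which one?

article 12 — Listed Practitioner: [the applicant has paid the renewal levy? yes] OR [applicant's post-qualification experience: 11 years ≥ 9.8 years? yes] OR [the applicant has not completed the prescribed ethics module? no] → satisfied.
article 2 — Accredited Professional: [the applicant is currently registered with the interim board? no] AND [the applicant holds indemnity cover? no] → not satisfied.
article 8 — Certified Person: [the applicant has paid the renewal levy? yes] OR [not a Listed Practitioner (article 12)? no] OR [not an Accredited Professional (article 2)? yes] → satisfied.
article 5 — Exempt Practitioner: the applicant was previously admitted in a reciprocal jurisdiction? yes; the applicant has not completed a period of supervised practice? no; the applicant has no adverse disciplinary record? yes — 2 of 3 hold (need ≥2) → satisfied.
article 7 — Scheduled Practitioner: [the applicant has completed a period of supervised practice? yes] OR [the applicant has paid the renewal levy? yes] OR [the applicant has not completed the prescribed ethics module? no] → satisfied.
article 11 — Class-A Professional: Exempt Practitioner (article 5)? yes; not a Scheduled Practitioner (article 7)? no; the applicant has completed the prescribed ethics module? yes — 2 of 3 hold (need ≥2) → satisfied.
article 9 — Essential Candidate: [the applicant has not submitted a supervisor's reference? no] OR [the applicant has passed the Part IV examination? yes] → satisfied.
article 10 — Authorised Applicant: [Certified Person (article 8)? yes] AND [Class-A Professional (article 11)? yes] AND [not an Essential Candidate (article 9)? no] → not satisfied.

Essential Candidate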